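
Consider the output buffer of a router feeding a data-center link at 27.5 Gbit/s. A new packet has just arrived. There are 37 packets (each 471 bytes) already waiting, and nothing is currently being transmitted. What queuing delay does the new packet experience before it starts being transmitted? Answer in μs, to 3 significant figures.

Each queued packet: L/R = 3768/27500000000 = 0.137018 μs.
37 queued → 5.06967 μs.
Queuing delay = 5.07 μs.

5.07 μs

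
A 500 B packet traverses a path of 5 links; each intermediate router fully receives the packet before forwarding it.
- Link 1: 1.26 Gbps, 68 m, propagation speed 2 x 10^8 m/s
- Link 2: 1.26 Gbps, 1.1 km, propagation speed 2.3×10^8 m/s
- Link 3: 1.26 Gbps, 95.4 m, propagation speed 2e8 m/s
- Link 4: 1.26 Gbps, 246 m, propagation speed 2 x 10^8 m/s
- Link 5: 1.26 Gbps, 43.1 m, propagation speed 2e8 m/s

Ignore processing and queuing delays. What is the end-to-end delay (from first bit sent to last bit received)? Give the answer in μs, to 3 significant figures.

22.9 μs

L = 500 × 8 = 4000 bits.
Transmission delay per hop = L/R = 4000/1260000000 = 3.1746 μs; 5 hops → 15.873 μs.
Propagation delays (d/s per hop): 0.34, 4.78261, 0.477, 1.23, 0.2155 μs; sum = 7.04511 μs.
End-to-end = 22.9 μs.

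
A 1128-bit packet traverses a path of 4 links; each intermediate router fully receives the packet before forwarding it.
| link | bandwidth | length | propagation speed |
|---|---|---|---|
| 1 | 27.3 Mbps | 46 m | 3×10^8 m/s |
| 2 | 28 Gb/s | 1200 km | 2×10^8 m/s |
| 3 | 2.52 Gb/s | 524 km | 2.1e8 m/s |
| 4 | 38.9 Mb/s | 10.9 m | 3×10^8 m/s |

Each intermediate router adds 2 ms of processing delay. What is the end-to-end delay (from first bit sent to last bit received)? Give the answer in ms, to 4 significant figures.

14.57 ms

Transmission delays (L/R per hop): 0.0413187, 4.02857e-05, 0.000447619, 0.0289974 ms; sum = 0.070804 ms.
Propagation delays (d/s per hop): 0.000153333, 6, 2.49524, 3.63333e-05 ms; sum = 8.49543 ms.
Processing at 3 router(s): 3 × 2 ms = 6 ms.
End-to-end = 14.57 ms.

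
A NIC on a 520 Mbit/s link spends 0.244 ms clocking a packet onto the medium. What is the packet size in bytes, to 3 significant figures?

L = R × t_tx = 520000000 b/s × 0.000244 s = 126880 bits.
In bytes: 126880 / 8 = 15900 bytes.

15900 bytes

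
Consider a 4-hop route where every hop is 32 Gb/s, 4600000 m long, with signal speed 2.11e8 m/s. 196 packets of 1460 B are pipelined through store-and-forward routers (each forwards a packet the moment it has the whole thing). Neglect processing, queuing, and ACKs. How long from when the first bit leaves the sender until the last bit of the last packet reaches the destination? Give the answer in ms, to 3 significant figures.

Per-hop transmission t_tx = L/R = 11680/32000000000 = 0.000365 ms.
Per-hop propagation t_prop = 4600000/211000000 = 21.8009 ms.
Pipeline fill: first packet needs 4·t_tx to clear all hops; remaining 195 packets each add one t_tx.
Total = (4+196-1)·t_tx + 4·t_prop = 199·0.000365 + 4·21.8009 = 87.3 ms.

87.3 ms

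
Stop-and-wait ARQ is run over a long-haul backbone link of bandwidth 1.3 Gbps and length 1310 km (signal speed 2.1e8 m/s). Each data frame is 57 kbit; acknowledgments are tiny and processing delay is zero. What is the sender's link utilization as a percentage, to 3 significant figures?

t_tx = L/R = 57000/1300000000 = 4.38462e-05 s.
t_prop = 1310000/210000000 = 0.0062381 s; RTT = 0.0124762 s.
Cycle = t_tx + RTT = 0.01252 s.
Utilization = t_tx / cycle = 4.38462e-05/0.01252 = 0.350 %.

0.350 %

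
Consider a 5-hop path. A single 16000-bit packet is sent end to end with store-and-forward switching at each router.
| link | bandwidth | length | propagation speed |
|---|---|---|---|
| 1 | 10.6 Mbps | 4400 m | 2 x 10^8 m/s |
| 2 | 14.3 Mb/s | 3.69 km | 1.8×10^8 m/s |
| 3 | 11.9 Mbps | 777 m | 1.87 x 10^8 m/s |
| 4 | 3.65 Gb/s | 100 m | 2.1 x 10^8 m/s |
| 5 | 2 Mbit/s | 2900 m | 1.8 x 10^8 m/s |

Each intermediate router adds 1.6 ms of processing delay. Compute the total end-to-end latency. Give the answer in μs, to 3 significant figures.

Transmission delays (L/R per hop): 1509.43, 1118.88, 1344.54, 4.38356, 8000 μs; sum = 11977.2 μs.
Propagation delays (d/s per hop): 22, 20.5, 4.15508, 0.47619, 16.1111 μs; sum = 63.2424 μs.
Processing at 4 router(s): 4 × 1.6 ms = 6400 μs.
End-to-end = 18400 μs.

18400 μs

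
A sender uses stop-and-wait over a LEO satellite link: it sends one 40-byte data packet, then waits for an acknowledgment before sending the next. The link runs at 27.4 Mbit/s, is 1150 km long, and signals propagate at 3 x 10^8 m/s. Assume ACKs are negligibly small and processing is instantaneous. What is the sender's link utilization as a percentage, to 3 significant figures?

0.152 %

t_tx = L/R = 320/27400000 = 1.16788e-05 s.
t_prop = 1150000/300000000 = 0.00383333 s; RTT = 0.00766667 s.
Cycle = t_tx + RTT = 0.00767835 s.
Utilization = t_tx / cycle = 1.16788e-05/0.00767835 = 0.152 %.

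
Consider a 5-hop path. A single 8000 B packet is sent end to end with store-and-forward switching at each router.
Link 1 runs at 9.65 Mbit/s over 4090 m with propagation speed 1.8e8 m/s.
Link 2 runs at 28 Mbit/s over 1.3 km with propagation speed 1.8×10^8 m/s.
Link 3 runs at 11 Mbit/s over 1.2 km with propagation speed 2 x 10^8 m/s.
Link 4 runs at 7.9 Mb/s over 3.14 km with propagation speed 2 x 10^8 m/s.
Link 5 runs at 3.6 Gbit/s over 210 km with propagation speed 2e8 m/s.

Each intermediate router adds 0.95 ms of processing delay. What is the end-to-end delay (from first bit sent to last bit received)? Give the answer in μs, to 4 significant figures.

L = 8000 × 8 = 64000 bits.
Transmission delays (L/R per hop): 6632.12, 2285.71, 5818.18, 8101.27, 17.7778 μs; sum = 22855.1 μs.
Propagation delays (d/s per hop): 22.7222, 7.22222, 6, 15.7, 1050 μs; sum = 1101.64 μs.
Processing at 4 router(s): 4 × 0.95 ms = 3800 μs.
End-to-end = 27760 μs.

27760 μs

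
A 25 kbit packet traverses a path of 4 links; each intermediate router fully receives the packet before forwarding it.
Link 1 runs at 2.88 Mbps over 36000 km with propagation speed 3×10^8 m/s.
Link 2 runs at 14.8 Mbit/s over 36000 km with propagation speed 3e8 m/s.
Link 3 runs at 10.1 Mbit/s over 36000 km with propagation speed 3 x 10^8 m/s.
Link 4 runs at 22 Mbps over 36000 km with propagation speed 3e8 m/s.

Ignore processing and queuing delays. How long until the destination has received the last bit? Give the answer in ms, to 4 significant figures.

L = 25000 bits.
Transmission delays (L/R per hop): 8.68056, 1.68919, 2.47525, 1.13636 ms; sum = 13.9814 ms.
Propagation delays (d/s per hop): 120, 120, 120, 120 ms; sum = 480 ms.
End-to-end = 494.0 ms.

494.0 ms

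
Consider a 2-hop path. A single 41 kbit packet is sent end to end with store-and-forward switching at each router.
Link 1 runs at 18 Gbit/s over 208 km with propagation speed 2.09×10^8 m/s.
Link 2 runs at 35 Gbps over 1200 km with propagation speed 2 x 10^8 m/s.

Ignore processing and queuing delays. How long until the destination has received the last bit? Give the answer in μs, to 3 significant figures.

L = 41000 bits.
Transmission delays (L/R per hop): 2.27778, 1.17143 μs; sum = 3.44921 μs.
Propagation delays (d/s per hop): 995.215, 6000 μs; sum = 6995.22 μs.
End-to-end = 7000 μs.

7000 μs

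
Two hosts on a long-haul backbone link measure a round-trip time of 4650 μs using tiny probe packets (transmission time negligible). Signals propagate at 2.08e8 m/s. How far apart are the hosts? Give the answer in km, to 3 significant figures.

484 km

One-way propagation = RTT/2 = 2325 μs.
d = s × t = 208000000 × 0.002325 = 484 km.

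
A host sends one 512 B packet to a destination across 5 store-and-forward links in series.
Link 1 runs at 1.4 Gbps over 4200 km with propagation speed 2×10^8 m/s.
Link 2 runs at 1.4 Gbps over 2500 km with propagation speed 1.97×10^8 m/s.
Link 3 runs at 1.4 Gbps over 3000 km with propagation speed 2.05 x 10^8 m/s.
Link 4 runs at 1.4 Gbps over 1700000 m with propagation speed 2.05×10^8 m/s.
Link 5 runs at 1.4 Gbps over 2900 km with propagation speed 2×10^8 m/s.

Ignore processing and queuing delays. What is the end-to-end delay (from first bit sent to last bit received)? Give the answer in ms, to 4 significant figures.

L = 512 × 8 = 4096 bits.
Transmission delay per hop = L/R = 4096/1400000000 = 0.00292571 ms; 5 hops → 0.0146286 ms.
Propagation delays (d/s per hop): 21, 12.6904, 14.6341, 8.29268, 14.5 ms; sum = 71.1172 ms.
End-to-end = 71.13 ms.

71.13 ms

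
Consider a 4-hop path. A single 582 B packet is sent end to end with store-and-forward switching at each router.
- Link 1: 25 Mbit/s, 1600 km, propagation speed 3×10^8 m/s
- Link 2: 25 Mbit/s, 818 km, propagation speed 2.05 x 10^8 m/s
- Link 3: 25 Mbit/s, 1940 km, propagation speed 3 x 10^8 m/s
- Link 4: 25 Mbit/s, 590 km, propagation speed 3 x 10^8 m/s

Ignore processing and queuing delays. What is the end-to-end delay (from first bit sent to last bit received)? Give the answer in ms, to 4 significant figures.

18.50 ms

L = 582 × 8 = 4656 bits.
Transmission delay per hop = L/R = 4656/25000000 = 0.18624 ms; 4 hops → 0.74496 ms.
Propagation delays (d/s per hop): 5.33333, 3.99024, 6.46667, 1.96667 ms; sum = 17.7569 ms.
End-to-end = 18.50 ms.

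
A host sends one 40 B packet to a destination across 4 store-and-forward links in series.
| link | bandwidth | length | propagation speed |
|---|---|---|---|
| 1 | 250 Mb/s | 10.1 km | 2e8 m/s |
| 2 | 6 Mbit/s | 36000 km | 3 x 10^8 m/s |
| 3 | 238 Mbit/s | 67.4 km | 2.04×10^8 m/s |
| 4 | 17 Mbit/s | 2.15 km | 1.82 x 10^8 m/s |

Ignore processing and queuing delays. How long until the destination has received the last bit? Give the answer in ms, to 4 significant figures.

L = 40 × 8 = 320 bits.
Transmission delays (L/R per hop): 0.00128, 0.0533333, 0.00134454, 0.0188235 ms; sum = 0.0747814 ms.
Propagation delays (d/s per hop): 0.0505, 120, 0.330392, 0.0118132 ms; sum = 120.393 ms.
End-to-end = 120.5 ms.

120.5 ms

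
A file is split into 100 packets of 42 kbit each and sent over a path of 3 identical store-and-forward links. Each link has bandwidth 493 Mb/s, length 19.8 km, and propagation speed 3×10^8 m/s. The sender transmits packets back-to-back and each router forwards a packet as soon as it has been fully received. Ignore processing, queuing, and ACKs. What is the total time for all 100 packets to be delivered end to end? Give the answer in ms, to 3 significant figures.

Per-hop transmission t_tx = L/R = 42000/493000000 = 0.0851927 ms.
Per-hop propagation t_prop = 19800/300000000 = 0.066 ms.
Pipeline fill: first packet needs 3·t_tx to clear all hops; remaining 99 packets each add one t_tx.
Total = (3+100-1)·t_tx + 3·t_prop = 102·0.0851927 + 3·0.066 = 8.89 ms.

8.89 ms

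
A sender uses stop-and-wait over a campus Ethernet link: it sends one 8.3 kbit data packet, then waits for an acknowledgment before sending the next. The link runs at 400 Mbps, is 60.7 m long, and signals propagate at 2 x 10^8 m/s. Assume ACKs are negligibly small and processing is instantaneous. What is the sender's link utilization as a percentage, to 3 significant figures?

97.2 %

t_tx = L/R = 8300/400000000 = 2.075e-05 s.
t_prop = 60.7/200000000 = 3.035e-07 s; RTT = 6.07e-07 s.
Cycle = t_tx + RTT = 2.1357e-05 s.
Utilization = t_tx / cycle = 2.075e-05/2.1357e-05 = 97.2 %.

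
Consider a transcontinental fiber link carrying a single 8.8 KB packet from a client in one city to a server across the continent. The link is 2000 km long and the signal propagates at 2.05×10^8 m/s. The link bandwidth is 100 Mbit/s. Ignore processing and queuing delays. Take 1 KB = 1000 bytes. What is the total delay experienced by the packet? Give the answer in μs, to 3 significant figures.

L = 70400 bits.
Transmission delay = L/R = 70400 / 100000000 = 704 μs.
Propagation delay = d/s = 2000000 m / 2.05e+08 m/s = 9756.1 μs.
Total = 10500 μs.

10500 μs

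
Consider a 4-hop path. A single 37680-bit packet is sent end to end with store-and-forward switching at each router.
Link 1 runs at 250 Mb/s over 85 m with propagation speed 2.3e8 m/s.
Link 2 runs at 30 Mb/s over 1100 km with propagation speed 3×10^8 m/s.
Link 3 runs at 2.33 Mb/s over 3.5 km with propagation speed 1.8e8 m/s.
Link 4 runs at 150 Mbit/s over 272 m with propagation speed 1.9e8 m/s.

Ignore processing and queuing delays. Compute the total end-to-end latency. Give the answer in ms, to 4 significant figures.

Transmission delays (L/R per hop): 0.15072, 1.256, 16.1717, 0.2512 ms; sum = 17.8296 ms.
Propagation delays (d/s per hop): 0.000369565, 3.66667, 0.0194444, 0.00143158 ms; sum = 3.68791 ms.
End-to-end = 21.52 ms.

21.52 ms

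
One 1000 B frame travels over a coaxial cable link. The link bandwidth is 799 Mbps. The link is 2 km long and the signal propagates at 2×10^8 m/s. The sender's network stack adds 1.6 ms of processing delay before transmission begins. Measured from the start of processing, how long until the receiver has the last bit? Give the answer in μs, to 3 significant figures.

1620 μs

L = 1000 × 8 = 8000 bits.
Transmission delay = L/R = 8000 / 799000000 = 10.0125 μs.
Propagation delay = d/s = 2000 m / 200000000 m/s = 10 μs.
Plus processing delay 1.6 ms = 1600 μs.
Total = 1620 μs.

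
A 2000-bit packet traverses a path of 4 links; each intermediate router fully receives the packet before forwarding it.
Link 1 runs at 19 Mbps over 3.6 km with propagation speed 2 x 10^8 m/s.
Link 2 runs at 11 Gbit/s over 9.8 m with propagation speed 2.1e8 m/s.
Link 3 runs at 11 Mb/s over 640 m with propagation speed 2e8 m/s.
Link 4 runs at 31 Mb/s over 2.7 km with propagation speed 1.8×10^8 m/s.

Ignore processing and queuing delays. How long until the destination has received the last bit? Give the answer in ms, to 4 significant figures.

0.3880 ms

Transmission delays (L/R per hop): 0.105263, 0.000181818, 0.181818, 0.0645161 ms; sum = 0.351779 ms.
Propagation delays (d/s per hop): 0.018, 4.66667e-05, 0.0032, 0.015 ms; sum = 0.0362467 ms.
End-to-end = 0.3880 ms.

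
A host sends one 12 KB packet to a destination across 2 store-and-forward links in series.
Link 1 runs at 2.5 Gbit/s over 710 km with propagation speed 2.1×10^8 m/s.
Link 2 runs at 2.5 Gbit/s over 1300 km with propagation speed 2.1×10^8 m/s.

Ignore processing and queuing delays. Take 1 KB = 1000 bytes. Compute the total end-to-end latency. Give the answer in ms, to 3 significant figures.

9.65 ms

L = 96000 bits.
Transmission delay per hop = L/R = 96000/2500000000 = 0.0384 ms; 2 hops → 0.0768 ms.
Propagation delays (d/s per hop): 3.38095, 6.19048 ms; sum = 9.57143 ms.
End-to-end = 9.65 ms.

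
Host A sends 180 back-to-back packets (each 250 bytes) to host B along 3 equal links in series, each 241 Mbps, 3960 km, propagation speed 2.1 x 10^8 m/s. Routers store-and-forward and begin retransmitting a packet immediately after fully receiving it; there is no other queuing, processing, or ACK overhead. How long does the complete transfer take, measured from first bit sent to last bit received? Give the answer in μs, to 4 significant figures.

58080 μs

Per-hop transmission t_tx = L/R = 2000/241000000 = 8.29876 μs.
Per-hop propagation t_prop = 3960000/210000000 = 18857.1 μs.
Pipeline fill: first packet needs 3·t_tx to clear all hops; remaining 179 packets each add one t_tx.
Total = (3+180-1)·t_tx + 3·t_prop = 182·8.29876 + 3·18857.1 = 58080 μs.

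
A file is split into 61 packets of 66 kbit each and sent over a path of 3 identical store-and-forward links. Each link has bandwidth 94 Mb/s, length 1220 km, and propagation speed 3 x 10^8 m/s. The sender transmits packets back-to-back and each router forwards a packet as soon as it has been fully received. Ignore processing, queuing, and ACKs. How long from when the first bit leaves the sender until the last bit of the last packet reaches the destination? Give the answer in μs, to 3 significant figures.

Per-hop transmission t_tx = L/R = 66000/94000000 = 702.128 μs.
Per-hop propagation t_prop = 1220000/300000000 = 4066.67 μs.
Pipeline fill: first packet needs 3·t_tx to clear all hops; remaining 60 packets each add one t_tx.
Total = (3+61-1)·t_tx + 3·t_prop = 63·702.128 + 3·4066.67 = 56400 μs.

56400 μs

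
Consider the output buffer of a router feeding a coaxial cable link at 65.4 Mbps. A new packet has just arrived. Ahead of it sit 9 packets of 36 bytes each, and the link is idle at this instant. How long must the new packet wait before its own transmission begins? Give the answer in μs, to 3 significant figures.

Each queued packet: L/R = 288/6.54e+07 = 4.40367 μs.
9 queued → 39.633 μs.
Queuing delay = 39.6 μs.

39.6 μs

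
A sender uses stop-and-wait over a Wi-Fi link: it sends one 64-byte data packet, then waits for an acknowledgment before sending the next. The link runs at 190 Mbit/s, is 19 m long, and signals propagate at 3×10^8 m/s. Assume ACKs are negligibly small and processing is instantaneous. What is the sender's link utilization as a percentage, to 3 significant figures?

t_tx = L/R = 512/190000000 = 2.69474e-06 s.
t_prop = 19/300000000 = 6.33333e-08 s; RTT = 1.26667e-07 s.
Cycle = t_tx + RTT = 2.8214e-06 s.
Utilization = t_tx / cycle = 2.69474e-06/2.8214e-06 = 95.5 %.

95.5 %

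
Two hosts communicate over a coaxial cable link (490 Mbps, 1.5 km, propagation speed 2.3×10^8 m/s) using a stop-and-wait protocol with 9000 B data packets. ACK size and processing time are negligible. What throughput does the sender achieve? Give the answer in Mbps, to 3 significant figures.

450 Mbps

t_tx = L/R = 72000/490000000 = 0.000146939 s.
t_prop = 1500/2.3e+08 = 6.52174e-06 s; RTT = 1.30435e-05 s.
Cycle = t_tx + RTT = 0.000159982 s.
Throughput = L / cycle = 72000 / 0.000159982 = 450 Mbps.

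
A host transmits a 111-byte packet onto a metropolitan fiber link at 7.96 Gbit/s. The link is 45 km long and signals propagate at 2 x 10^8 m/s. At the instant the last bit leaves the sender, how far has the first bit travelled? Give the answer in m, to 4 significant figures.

22.31 m

t_tx = L/R = 888/7960000000 = 1.11558e-07 s.
Distance = s × t_tx = 200000000 × 1.11558e-07 = 22.31 m.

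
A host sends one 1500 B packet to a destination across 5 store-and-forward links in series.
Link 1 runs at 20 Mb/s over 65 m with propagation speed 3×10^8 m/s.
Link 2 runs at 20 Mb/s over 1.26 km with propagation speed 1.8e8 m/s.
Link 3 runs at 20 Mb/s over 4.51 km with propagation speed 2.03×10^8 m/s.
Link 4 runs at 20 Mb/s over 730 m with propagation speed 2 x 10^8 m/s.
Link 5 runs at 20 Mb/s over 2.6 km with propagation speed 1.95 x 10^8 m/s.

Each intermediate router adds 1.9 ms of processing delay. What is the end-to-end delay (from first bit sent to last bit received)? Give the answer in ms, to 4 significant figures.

L = 1500 × 8 = 12000 bits.
Transmission delay per hop = L/R = 12000/20000000 = 0.6 ms; 5 hops → 3 ms.
Propagation delays (d/s per hop): 0.000216667, 0.007, 0.0222167, 0.00365, 0.0133333 ms; sum = 0.0464167 ms.
Processing at 4 router(s): 4 × 1.9 ms = 7.6 ms.
End-to-end = 10.65 ms.

10.65 ms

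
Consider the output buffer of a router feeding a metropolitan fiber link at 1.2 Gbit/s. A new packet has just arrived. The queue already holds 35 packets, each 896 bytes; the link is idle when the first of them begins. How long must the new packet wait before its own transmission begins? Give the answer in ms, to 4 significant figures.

Each queued packet: L/R = 7168/1200000000 = 0.00597333 ms.
35 queued → 0.209067 ms.
Queuing delay = 0.2091 ms.

0.2091 ms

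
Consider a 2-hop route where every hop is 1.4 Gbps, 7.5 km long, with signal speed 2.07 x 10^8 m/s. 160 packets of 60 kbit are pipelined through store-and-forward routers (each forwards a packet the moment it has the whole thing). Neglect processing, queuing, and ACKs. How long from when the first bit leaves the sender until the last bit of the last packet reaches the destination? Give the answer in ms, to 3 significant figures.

Per-hop transmission t_tx = L/R = 60000/1400000000 = 0.0428571 ms.
Per-hop propagation t_prop = 7500/2.07e+08 = 0.0362319 ms.
Pipeline fill: first packet needs 2·t_tx to clear all hops; remaining 159 packets each add one t_tx.
Total = (2+160-1)·t_tx + 2·t_prop = 161·0.0428571 + 2·0.0362319 = 6.97 ms.

6.97 ms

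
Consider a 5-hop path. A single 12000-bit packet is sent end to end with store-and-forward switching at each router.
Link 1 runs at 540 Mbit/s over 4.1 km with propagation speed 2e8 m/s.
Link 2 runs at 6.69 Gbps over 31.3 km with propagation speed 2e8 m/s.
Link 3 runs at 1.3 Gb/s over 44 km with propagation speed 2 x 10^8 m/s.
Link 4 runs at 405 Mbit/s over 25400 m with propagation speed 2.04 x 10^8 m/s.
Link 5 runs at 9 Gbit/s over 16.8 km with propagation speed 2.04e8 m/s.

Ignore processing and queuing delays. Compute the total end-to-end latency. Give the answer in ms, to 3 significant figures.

Transmission delays (L/R per hop): 0.0222222, 0.00179372, 0.00923077, 0.0296296, 0.00133333 ms; sum = 0.0642097 ms.
Propagation delays (d/s per hop): 0.0205, 0.1565, 0.22, 0.12451, 0.0823529 ms; sum = 0.603863 ms.
End-to-end = 0.668 ms.

0.668 ms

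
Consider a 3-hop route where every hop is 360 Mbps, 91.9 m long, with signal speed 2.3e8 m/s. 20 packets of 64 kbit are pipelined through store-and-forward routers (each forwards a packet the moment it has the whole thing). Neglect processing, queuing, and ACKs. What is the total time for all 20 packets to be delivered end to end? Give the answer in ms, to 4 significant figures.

Per-hop transmission t_tx = L/R = 64000/360000000 = 0.177778 ms.
Per-hop propagation t_prop = 91.9/2.3e+08 = 0.000399565 ms.
Pipeline fill: first packet needs 3·t_tx to clear all hops; remaining 19 packets each add one t_tx.
Total = (3+20-1)·t_tx + 3·t_prop = 22·0.177778 + 3·0.000399565 = 3.912 ms.

3.912 ms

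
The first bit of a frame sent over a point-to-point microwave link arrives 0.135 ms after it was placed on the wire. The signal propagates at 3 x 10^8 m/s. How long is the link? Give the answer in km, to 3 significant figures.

40.5 km

d = s × t_prop = 300000000 × 0.000135 = 40.5 km.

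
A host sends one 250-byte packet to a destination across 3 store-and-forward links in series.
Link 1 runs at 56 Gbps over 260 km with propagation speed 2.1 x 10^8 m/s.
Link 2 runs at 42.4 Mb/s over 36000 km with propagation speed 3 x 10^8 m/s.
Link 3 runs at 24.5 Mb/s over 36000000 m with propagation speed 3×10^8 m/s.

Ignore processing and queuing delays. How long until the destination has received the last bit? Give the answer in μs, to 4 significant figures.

241400 μs

L = 250 × 8 = 2000 bits.
Transmission delays (L/R per hop): 0.0357143, 47.1698, 81.6327 μs; sum = 128.838 μs.
Propagation delays (d/s per hop): 1238.1, 120000, 120000 μs; sum = 241238 μs.
End-to-end = 241400 μs.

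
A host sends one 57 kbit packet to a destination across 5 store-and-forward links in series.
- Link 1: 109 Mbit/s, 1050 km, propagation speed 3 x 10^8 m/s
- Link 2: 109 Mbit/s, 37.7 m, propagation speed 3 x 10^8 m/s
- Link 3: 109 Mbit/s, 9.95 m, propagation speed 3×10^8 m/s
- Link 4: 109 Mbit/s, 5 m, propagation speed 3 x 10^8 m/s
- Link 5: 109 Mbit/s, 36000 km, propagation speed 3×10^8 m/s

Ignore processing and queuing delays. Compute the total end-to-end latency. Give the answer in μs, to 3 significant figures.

L = 57000 bits.
Transmission delay per hop = L/R = 57000/109000000 = 522.936 μs; 5 hops → 2614.68 μs.
Propagation delays (d/s per hop): 3500, 0.125667, 0.0331667, 0.0166667, 120000 μs; sum = 123500 μs.
End-to-end = 126000 μs.

126000 μs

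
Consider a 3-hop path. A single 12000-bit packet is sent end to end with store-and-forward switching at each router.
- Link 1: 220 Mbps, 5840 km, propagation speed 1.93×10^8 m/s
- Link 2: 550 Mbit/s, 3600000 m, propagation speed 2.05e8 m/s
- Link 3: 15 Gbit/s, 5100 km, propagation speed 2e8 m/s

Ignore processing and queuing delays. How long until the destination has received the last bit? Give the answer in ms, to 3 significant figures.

73.4 ms

Transmission delays (L/R per hop): 0.0545455, 0.0218182, 0.0008 ms; sum = 0.0771636 ms.
Propagation delays (d/s per hop): 30.2591, 17.561, 25.5 ms; sum = 73.32 ms.
End-to-end = 73.4 ms.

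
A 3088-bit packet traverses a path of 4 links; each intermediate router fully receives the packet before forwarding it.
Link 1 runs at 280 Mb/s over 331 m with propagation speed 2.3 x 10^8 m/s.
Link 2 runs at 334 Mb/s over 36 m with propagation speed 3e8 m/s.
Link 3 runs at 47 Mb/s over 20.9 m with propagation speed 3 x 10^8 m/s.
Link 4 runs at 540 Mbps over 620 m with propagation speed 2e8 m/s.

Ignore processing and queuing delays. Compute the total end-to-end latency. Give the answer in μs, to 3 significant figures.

96.4 μs

Transmission delays (L/R per hop): 11.0286, 9.24551, 65.7021, 5.71852 μs; sum = 91.6947 μs.
Propagation delays (d/s per hop): 1.43913, 0.12, 0.0696667, 3.1 μs; sum = 4.7288 μs.
End-to-end = 96.4 μs.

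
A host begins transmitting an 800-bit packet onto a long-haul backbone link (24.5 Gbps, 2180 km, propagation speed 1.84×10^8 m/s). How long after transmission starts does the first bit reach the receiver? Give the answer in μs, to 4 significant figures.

11850 μs

First bit experiences only propagation delay: d/s = 2180000/184000000 = 11850 μs.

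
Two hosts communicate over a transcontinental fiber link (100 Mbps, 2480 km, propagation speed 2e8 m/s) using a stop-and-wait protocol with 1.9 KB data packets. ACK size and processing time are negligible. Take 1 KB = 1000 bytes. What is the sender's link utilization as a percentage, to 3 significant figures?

t_tx = L/R = 15200/100000000 = 0.000152 s.
t_prop = 2480000/200000000 = 0.0124 s; RTT = 0.0248 s.
Cycle = t_tx + RTT = 0.024952 s.
Utilization = t_tx / cycle = 0.000152/0.024952 = 0.609 %.

0.609 %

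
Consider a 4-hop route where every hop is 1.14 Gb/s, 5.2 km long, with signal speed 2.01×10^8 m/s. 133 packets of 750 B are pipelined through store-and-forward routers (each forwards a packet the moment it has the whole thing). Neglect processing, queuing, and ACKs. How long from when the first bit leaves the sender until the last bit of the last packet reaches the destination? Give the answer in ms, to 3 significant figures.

Per-hop transmission t_tx = L/R = 6000/1140000000 = 0.00526316 ms.
Per-hop propagation t_prop = 5200/2.01e+08 = 0.0258706 ms.
Pipeline fill: first packet needs 4·t_tx to clear all hops; remaining 132 packets each add one t_tx.
Total = (4+133-1)·t_tx + 4·t_prop = 136·0.00526316 + 4·0.0258706 = 0.819 ms.

0.819 ms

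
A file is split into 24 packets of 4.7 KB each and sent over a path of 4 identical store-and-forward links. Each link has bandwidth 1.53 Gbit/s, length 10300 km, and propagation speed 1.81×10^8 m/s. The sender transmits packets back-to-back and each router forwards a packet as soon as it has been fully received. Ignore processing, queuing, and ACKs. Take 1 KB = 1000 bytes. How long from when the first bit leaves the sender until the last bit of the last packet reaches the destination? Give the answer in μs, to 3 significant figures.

228000 μs

Per-hop transmission t_tx = L/R = 37600/1530000000 = 24.5752 μs.
Per-hop propagation t_prop = 10300000/181000000 = 56906.1 μs.
Pipeline fill: first packet needs 4·t_tx to clear all hops; remaining 23 packets each add one t_tx.
Total = (4+24-1)·t_tx + 4·t_prop = 27·24.5752 + 4·56906.1 = 228000 μs.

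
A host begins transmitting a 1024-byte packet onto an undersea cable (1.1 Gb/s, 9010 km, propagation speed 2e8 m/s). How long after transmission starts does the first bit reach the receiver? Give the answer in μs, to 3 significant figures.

45100 μs

First bit experiences only propagation delay: d/s = 9010000/200000000 = 45100 μs.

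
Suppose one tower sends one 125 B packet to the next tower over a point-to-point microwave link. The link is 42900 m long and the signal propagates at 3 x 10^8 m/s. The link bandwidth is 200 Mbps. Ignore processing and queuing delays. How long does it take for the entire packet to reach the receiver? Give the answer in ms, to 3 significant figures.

0.148 ms

L = 125 × 8 = 1000 bits.
Transmission delay = L/R = 1000 / 200000000 = 0.005 ms.
Propagation delay = d/s = 42900 m / 300000000 m/s = 0.143 ms.
Total = 0.148 ms.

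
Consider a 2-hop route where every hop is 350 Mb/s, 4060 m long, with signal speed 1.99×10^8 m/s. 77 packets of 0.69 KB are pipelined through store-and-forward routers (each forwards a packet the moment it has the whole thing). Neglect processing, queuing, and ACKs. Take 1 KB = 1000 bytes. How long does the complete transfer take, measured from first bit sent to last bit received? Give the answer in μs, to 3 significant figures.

1270 μs

Per-hop transmission t_tx = L/R = 5520/350000000 = 15.7714 μs.
Per-hop propagation t_prop = 4060/199000000 = 20.402 μs.
Pipeline fill: first packet needs 2·t_tx to clear all hops; remaining 76 packets each add one t_tx.
Total = (2+77-1)·t_tx + 2·t_prop = 78·15.7714 + 2·20.402 = 1270 μs.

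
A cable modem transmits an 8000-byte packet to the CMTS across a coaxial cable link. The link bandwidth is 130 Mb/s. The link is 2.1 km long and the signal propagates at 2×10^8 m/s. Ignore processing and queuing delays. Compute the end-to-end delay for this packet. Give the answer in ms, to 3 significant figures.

0.503 ms

L = 8000 × 8 = 64000 bits.
Transmission delay = L/R = 64000 / 130000000 = 0.492308 ms.
Propagation delay = d/s = 2100 m / 200000000 m/s = 0.0105 ms.
Total = 0.503 ms.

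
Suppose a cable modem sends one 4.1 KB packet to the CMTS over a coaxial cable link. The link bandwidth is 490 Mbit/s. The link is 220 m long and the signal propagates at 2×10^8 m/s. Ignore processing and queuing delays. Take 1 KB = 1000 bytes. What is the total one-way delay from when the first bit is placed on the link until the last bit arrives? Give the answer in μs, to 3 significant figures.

L = 32800 bits.
Transmission delay = L/R = 32800 / 490000000 = 66.9388 μs.
Propagation delay = d/s = 220 m / 200000000 m/s = 1.1 μs.
Total = 68.0 μs.

68.0 μs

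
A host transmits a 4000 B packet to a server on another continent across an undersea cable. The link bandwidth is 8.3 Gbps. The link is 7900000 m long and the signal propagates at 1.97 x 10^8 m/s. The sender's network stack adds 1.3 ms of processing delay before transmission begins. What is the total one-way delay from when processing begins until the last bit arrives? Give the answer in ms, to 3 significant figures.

L = 4000 × 8 = 32000 bits.
Transmission delay = L/R = 32000 / 8.3e+09 = 0.00385542 ms.
Propagation delay = d/s = 7900000 m / 197000000 m/s = 40.1015 ms.
Plus processing delay 1.3 ms = 1.3 ms.
Total = 41.4 ms.

41.4 ms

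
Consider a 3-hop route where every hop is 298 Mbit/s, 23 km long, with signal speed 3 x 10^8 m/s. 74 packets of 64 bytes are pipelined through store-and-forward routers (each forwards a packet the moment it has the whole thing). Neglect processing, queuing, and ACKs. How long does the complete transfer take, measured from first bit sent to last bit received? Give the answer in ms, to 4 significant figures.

0.3606 ms

Per-hop transmission t_tx = L/R = 512/298000000 = 0.00171812 ms.
Per-hop propagation t_prop = 23000/300000000 = 0.0766667 ms.
Pipeline fill: first packet needs 3·t_tx to clear all hops; remaining 73 packets each add one t_tx.
Total = (3+74-1)·t_tx + 3·t_prop = 76·0.00171812 + 3·0.0766667 = 0.3606 ms.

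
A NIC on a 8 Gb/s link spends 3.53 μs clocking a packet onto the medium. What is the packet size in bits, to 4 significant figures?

L = R × t_tx = 8000000000 b/s × 3.53e-06 s = 28240 bits.

28240 bits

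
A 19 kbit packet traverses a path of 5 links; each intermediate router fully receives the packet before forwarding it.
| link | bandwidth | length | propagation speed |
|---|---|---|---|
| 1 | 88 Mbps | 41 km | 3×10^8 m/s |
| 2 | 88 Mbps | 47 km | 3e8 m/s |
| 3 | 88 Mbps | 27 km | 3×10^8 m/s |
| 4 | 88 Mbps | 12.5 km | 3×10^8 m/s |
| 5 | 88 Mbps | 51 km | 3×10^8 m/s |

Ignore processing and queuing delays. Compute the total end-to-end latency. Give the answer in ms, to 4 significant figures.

1.675 ms

L = 19000 bits.
Transmission delay per hop = L/R = 19000/88000000 = 0.215909 ms; 5 hops → 1.07955 ms.
Propagation delays (d/s per hop): 0.136667, 0.156667, 0.09, 0.0416667, 0.17 ms; sum = 0.595 ms.
End-to-end = 1.675 ms.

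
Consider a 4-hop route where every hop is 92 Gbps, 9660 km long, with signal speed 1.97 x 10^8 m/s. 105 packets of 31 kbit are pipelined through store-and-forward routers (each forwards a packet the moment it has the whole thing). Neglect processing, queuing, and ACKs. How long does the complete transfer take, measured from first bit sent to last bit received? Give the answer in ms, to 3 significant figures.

196 ms

Per-hop transmission t_tx = L/R = 31000/92000000000 = 0.000336957 ms.
Per-hop propagation t_prop = 9660000/197000000 = 49.0355 ms.
Pipeline fill: first packet needs 4·t_tx to clear all hops; remaining 104 packets each add one t_tx.
Total = (4+105-1)·t_tx + 4·t_prop = 108·0.000336957 + 4·49.0355 = 196 ms.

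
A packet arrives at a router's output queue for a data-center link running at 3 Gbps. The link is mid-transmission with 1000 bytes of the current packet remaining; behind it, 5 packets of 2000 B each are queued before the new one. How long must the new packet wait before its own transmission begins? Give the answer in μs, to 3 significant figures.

29.3 μs

Each queued packet: L/R = 16000/3000000000 = 5.33333 μs.
5 queued → 26.6667 μs.
Plus remaining 8000 bits of current packet: 2.66667 μs.
Queuing delay = 29.3 μs.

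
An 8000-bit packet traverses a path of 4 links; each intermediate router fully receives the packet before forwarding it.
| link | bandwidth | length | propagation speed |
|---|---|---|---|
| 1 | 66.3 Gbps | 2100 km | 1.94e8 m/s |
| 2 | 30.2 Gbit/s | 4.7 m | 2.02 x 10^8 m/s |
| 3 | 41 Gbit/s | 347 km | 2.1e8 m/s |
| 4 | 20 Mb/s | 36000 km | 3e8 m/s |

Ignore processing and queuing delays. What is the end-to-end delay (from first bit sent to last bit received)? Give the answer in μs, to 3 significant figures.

Transmission delays (L/R per hop): 0.120664, 0.264901, 0.195122, 400 μs; sum = 400.581 μs.
Propagation delays (d/s per hop): 10824.7, 0.0232673, 1652.38, 120000 μs; sum = 132477 μs.
End-to-end = 133000 μs.

133000 μs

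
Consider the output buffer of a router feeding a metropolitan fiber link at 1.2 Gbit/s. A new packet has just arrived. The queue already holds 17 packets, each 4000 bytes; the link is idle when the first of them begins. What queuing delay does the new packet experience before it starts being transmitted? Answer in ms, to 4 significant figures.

Each queued packet: L/R = 32000/1200000000 = 0.0266667 ms.
17 queued → 0.453333 ms.
Queuing delay = 0.4533 ms.

0.4533 ms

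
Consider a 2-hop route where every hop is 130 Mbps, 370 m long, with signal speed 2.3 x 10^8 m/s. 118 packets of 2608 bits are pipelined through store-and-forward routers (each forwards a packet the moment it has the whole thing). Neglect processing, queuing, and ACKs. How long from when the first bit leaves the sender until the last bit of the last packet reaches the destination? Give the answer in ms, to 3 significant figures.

2.39 ms

Per-hop transmission t_tx = L/R = 2608/130000000 = 0.0200615 ms.
Per-hop propagation t_prop = 370/2.3e+08 = 0.0016087 ms.
Pipeline fill: first packet needs 2·t_tx to clear all hops; remaining 117 packets each add one t_tx.
Total = (2+118-1)·t_tx + 2·t_prop = 119·0.0200615 + 2·0.0016087 = 2.39 ms.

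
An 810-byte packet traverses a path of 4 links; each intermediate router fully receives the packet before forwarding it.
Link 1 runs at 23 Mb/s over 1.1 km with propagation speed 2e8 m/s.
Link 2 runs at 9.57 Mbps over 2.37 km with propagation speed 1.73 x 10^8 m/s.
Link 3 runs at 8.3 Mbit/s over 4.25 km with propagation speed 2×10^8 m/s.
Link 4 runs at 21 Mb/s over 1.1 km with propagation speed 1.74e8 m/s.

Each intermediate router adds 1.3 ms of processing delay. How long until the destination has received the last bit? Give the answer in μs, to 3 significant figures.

L = 810 × 8 = 6480 bits.
Transmission delays (L/R per hop): 281.739, 677.116, 780.723, 308.571 μs; sum = 2048.15 μs.
Propagation delays (d/s per hop): 5.5, 13.6994, 21.25, 6.32184 μs; sum = 46.7713 μs.
Processing at 3 router(s): 3 × 1.3 ms = 3900 μs.
End-to-end = 5990 μs.

5990 μs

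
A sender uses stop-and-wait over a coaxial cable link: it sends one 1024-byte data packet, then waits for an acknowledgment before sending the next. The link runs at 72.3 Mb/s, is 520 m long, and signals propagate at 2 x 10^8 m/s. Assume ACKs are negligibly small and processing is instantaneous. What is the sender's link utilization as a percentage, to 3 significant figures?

95.6 %

t_tx = L/R = 8192/72300000 = 0.000113306 s.
t_prop = 520/200000000 = 2.6e-06 s; RTT = 5.2e-06 s.
Cycle = t_tx + RTT = 0.000118506 s.
Utilization = t_tx / cycle = 0.000113306/0.000118506 = 95.6 %.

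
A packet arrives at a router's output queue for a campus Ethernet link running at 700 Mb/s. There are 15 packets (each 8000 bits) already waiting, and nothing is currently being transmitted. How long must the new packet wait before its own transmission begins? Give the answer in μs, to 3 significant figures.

Each queued packet: L/R = 8000/700000000 = 11.4286 μs.
15 queued → 171.429 μs.
Queuing delay = 171 μs.

171 μs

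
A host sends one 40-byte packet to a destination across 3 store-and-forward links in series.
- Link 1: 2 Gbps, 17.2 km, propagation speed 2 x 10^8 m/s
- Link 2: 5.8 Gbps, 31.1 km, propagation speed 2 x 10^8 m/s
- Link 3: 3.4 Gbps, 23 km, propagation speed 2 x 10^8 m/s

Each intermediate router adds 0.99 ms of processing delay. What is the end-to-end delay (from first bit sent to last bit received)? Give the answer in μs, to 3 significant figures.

L = 40 × 8 = 320 bits.
Transmission delays (L/R per hop): 0.16, 0.0551724, 0.0941176 μs; sum = 0.30929 μs.
Propagation delays (d/s per hop): 86, 155.5, 115 μs; sum = 356.5 μs.
Processing at 2 router(s): 2 × 0.99 ms = 1980 μs.
End-to-end = 2340 μs.

2340 μs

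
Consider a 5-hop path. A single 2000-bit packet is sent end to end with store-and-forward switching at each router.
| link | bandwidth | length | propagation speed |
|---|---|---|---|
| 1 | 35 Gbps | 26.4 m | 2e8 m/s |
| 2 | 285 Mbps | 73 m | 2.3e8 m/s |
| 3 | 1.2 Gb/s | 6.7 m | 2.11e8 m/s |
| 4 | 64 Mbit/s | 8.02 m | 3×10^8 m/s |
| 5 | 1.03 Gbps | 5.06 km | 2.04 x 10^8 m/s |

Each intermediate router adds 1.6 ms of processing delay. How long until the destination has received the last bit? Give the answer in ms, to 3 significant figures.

Transmission delays (L/R per hop): 5.71429e-05, 0.00701754, 0.00166667, 0.03125, 0.00194175 ms; sum = 0.0419331 ms.
Propagation delays (d/s per hop): 0.000132, 0.000317391, 3.17536e-05, 2.67333e-05, 0.0248039 ms; sum = 0.0253118 ms.
Processing at 4 router(s): 4 × 1.6 ms = 6.4 ms.
End-to-end = 6.47 ms.

6.47 ms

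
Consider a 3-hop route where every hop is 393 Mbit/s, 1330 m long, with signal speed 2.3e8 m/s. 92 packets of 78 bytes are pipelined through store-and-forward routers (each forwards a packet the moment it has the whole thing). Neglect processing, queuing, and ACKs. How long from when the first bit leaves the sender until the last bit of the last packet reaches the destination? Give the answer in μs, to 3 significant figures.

167 μs

Per-hop transmission t_tx = L/R = 624/393000000 = 1.58779 μs.
Per-hop propagation t_prop = 1330/2.3e+08 = 5.78261 μs.
Pipeline fill: first packet needs 3·t_tx to clear all hops; remaining 91 packets each add one t_tx.
Total = (3+92-1)·t_tx + 3·t_prop = 94·1.58779 + 3·5.78261 = 167 μs.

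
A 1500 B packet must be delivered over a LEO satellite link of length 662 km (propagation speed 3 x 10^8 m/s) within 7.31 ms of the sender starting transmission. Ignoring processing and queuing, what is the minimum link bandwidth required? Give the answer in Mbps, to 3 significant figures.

L = 12000 bits.
Propagation delay = 662000 / 300000000 = 2.20667 ms.
Transmission budget = 7.31 − 2.20667 = 5.10333 ms.
R ≥ L / t_tx = 12000 bits / 0.00510333 s = 2.35 Mbps.

2.35 Mbps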